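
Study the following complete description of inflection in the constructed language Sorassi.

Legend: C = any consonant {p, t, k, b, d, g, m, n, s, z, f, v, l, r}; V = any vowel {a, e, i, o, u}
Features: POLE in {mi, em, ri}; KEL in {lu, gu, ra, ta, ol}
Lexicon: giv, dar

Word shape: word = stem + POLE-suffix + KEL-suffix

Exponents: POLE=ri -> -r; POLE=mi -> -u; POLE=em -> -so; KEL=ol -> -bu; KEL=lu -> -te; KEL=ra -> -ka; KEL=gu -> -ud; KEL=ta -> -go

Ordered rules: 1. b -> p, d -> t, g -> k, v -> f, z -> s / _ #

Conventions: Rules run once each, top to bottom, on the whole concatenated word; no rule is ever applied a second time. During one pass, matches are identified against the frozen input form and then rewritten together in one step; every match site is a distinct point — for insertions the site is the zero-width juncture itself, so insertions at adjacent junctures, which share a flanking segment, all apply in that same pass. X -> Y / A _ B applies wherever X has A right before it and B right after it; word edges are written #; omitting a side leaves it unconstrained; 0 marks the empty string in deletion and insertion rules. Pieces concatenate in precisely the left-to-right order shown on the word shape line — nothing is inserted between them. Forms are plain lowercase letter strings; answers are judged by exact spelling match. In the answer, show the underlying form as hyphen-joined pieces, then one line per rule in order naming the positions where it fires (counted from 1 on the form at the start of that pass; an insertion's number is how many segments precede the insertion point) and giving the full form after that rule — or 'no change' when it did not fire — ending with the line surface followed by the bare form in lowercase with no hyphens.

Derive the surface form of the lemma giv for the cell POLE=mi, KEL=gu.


underlying: giv-u-ud
1. b -> p, d -> t, g -> k, v -> f, z -> s / _ #: fires at position(s) 6: givuut
surface: givuut


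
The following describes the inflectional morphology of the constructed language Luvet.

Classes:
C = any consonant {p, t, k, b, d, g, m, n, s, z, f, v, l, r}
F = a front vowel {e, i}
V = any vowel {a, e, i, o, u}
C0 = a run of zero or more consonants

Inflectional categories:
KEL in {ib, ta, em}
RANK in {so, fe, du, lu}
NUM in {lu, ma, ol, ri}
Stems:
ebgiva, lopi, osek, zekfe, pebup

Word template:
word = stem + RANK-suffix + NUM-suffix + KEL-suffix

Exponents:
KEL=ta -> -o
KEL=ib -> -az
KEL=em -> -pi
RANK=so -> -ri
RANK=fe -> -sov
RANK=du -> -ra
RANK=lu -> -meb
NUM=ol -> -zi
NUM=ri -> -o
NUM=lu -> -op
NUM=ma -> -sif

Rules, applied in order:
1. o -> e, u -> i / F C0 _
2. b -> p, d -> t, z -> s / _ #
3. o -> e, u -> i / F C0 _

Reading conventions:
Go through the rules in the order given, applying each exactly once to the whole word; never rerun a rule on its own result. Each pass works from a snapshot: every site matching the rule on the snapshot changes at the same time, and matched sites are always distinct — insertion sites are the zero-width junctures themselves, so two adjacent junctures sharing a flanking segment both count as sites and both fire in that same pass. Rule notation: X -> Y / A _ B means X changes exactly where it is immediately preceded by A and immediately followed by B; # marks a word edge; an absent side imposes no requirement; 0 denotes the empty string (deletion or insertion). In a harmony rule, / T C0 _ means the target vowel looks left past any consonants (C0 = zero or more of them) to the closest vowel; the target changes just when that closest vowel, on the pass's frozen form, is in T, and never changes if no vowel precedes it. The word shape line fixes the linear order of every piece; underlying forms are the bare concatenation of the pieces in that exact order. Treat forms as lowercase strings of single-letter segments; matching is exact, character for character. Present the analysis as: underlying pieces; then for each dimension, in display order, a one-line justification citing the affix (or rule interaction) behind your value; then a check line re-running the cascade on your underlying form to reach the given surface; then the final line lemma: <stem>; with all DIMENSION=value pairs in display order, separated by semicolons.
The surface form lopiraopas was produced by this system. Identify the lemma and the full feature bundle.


underlying: lopi-ra-op-az
KEL=ib - signalled by the affix -az
RANK=du - signalled by the affix -ra
NUM=lu - signalled by the affix -op
check: lopiraopaz -> lopiraopaz -> lopiraopas -> lopiraopas
lemma: lopi; KEL=ib; RANK=du; NUM=lu


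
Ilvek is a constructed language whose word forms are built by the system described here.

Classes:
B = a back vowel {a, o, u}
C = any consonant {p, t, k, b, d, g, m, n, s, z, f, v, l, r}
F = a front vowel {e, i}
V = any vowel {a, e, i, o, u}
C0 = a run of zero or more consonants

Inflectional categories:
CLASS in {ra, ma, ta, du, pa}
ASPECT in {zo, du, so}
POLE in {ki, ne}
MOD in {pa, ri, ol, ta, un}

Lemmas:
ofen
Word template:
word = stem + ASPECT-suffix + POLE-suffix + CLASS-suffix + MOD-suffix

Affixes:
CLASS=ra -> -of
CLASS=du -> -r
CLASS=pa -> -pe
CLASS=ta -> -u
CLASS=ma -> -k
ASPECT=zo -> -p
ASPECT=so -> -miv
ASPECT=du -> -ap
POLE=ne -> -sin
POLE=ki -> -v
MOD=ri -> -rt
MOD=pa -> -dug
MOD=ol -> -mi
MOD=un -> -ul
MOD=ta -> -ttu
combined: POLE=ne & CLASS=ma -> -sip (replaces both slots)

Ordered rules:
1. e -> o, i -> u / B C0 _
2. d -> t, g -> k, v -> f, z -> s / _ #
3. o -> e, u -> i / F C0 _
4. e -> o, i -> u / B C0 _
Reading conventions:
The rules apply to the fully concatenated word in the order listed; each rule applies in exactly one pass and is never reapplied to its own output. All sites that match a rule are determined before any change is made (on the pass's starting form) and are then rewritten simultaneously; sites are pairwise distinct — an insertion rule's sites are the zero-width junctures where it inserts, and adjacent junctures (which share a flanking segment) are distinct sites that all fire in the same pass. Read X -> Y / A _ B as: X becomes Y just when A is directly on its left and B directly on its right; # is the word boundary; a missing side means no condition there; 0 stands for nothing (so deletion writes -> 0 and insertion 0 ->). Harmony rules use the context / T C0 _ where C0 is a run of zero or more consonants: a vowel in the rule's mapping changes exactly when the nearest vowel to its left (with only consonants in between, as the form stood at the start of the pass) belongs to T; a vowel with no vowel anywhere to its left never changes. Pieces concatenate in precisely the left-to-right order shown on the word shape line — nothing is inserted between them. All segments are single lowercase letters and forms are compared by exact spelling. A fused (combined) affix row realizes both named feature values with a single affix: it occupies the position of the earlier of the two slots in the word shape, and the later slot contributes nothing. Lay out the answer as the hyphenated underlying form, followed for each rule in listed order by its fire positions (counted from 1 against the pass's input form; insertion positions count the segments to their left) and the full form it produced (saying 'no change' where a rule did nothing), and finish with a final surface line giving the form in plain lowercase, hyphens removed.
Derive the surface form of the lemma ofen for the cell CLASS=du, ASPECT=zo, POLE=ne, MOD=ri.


underlying: ofen-p-sin-r-rt
1. e -> o, i -> u / B C0 _: fires at position(s) 3: ofonpsinrrt
2. d -> t, g -> k, v -> f, z -> s / _ #: no change
3. o -> e, u -> i / F C0 _: no change
4. e -> o, i -> u / B C0 _: fires at position(s) 7: ofonpsunrrt
surface: ofonpsunrrt


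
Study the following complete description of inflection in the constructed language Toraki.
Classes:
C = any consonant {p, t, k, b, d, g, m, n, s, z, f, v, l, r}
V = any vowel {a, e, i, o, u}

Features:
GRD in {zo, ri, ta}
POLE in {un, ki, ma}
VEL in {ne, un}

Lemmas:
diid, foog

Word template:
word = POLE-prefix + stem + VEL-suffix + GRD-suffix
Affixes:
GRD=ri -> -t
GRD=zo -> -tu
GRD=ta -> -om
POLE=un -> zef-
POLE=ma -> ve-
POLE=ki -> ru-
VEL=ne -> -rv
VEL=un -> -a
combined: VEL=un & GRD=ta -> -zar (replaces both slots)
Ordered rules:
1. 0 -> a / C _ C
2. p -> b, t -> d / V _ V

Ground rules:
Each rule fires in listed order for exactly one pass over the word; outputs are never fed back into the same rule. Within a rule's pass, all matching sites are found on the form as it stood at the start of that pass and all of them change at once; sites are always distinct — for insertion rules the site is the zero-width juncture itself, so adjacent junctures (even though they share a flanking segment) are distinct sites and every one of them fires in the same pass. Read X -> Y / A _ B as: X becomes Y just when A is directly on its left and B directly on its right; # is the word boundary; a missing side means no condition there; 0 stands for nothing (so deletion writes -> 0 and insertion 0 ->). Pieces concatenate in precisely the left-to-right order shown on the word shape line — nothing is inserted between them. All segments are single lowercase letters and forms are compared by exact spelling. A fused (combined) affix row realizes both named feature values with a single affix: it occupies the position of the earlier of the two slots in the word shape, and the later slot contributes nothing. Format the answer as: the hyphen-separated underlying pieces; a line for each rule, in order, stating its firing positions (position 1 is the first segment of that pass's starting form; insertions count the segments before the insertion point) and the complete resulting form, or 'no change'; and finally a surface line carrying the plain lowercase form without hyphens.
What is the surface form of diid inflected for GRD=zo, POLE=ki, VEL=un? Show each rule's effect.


underlying: ru-diid-a-tu
1. 0 -> a / C _ C: no change
2. p -> b, t -> d / V _ V: fires at position(s) 8: rudiidadu
surface: rudiidadu


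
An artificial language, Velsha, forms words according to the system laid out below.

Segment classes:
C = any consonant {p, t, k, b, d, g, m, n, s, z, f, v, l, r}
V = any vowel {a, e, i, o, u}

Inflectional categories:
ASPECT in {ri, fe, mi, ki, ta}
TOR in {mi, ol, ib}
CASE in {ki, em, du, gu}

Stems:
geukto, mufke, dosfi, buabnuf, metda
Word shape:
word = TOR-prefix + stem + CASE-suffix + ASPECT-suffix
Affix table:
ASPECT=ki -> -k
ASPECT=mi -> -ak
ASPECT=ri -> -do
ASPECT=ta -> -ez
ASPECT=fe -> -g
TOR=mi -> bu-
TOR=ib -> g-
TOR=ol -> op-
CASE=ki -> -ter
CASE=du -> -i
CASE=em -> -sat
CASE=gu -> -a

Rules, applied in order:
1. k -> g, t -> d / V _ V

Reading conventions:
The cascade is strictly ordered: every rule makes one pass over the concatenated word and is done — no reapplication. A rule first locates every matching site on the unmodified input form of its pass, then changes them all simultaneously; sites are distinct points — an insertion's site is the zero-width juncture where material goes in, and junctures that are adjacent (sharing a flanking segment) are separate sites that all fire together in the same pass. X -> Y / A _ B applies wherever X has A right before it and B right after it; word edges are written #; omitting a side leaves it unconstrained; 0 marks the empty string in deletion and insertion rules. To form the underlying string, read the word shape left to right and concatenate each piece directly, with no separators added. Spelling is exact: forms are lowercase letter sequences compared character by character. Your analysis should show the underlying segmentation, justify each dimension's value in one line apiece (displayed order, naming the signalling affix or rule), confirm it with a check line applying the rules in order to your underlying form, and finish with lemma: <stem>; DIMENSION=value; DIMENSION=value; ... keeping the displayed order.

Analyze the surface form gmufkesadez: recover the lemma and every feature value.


underlying: g-mufke-sat-ez
ASPECT=ta - signalled by the affix -ez
TOR=ib - signalled by the affix g-
CASE=em - signalled by the affix -sat
check: gmufkesatez -> gmufkesadez
lemma: mufke; ASPECT=ta; TOR=ib; CASE=em


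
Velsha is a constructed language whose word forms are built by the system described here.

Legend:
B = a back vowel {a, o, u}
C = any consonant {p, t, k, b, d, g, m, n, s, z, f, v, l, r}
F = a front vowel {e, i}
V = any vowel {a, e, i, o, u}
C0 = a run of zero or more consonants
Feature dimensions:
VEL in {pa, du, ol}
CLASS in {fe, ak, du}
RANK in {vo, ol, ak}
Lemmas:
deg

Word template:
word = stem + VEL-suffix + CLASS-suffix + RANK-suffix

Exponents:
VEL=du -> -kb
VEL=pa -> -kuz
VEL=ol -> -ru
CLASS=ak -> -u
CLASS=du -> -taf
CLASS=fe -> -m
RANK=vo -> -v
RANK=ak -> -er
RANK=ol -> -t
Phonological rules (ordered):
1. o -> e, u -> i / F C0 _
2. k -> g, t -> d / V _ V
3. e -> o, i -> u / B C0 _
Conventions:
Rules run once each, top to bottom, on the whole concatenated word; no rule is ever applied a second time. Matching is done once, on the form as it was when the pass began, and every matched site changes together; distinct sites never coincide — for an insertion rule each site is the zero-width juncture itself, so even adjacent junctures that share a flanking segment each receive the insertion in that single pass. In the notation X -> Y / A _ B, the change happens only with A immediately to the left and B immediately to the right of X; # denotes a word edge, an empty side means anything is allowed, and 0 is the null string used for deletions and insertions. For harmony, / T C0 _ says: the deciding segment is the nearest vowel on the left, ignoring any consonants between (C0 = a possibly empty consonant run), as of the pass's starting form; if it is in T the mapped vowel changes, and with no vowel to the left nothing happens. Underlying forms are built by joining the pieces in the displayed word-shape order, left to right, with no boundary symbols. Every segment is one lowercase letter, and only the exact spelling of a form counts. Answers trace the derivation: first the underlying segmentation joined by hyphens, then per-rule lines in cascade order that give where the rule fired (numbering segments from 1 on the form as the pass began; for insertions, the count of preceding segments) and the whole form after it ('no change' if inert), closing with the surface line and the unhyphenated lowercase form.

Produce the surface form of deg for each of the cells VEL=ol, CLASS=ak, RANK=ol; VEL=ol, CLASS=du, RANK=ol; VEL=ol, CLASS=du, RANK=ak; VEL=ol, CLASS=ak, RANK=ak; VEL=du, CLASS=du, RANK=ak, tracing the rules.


cell VEL=ol, CLASS=ak, RANK=ol:
underlying: deg-ru-u-t
1. o -> e, u -> i / F C0 _: fires at position(s) 5: degriut
2. k -> g, t -> d / V _ V: no change
3. e -> o, i -> u / B C0 _: no change
surface: degriut

cell VEL=ol, CLASS=du, RANK=ol:
underlying: deg-ru-taf-t
1. o -> e, u -> i / F C0 _: fires at position(s) 5: degritaft
2. k -> g, t -> d / V _ V: fires at position(s) 6: degridaft
3. e -> o, i -> u / B C0 _: no change
surface: degridaft

cell VEL=ol, CLASS=du, RANK=ak:
underlying: deg-ru-taf-er
1. o -> e, u -> i / F C0 _: fires at position(s) 5: degritafer
2. k -> g, t -> d / V _ V: fires at position(s) 6: degridafer
3. e -> o, i -> u / B C0 _: fires at position(s) 9: degridafor
surface: degridafor

cell VEL=ol, CLASS=ak, RANK=ak:
underlying: deg-ru-u-er
1. o -> e, u -> i / F C0 _: fires at position(s) 5: degriuer
2. k -> g, t -> d / V _ V: no change
3. e -> o, i -> u / B C0 _: fires at position(s) 7: degriuor
surface: degriuor

cell VEL=du, CLASS=du, RANK=ak:
underlying: deg-kb-taf-er
1. o -> e, u -> i / F C0 _: no change
2. k -> g, t -> d / V _ V: no change
3. e -> o, i -> u / B C0 _: fires at position(s) 9: degkbtafor
surface: degkbtafor


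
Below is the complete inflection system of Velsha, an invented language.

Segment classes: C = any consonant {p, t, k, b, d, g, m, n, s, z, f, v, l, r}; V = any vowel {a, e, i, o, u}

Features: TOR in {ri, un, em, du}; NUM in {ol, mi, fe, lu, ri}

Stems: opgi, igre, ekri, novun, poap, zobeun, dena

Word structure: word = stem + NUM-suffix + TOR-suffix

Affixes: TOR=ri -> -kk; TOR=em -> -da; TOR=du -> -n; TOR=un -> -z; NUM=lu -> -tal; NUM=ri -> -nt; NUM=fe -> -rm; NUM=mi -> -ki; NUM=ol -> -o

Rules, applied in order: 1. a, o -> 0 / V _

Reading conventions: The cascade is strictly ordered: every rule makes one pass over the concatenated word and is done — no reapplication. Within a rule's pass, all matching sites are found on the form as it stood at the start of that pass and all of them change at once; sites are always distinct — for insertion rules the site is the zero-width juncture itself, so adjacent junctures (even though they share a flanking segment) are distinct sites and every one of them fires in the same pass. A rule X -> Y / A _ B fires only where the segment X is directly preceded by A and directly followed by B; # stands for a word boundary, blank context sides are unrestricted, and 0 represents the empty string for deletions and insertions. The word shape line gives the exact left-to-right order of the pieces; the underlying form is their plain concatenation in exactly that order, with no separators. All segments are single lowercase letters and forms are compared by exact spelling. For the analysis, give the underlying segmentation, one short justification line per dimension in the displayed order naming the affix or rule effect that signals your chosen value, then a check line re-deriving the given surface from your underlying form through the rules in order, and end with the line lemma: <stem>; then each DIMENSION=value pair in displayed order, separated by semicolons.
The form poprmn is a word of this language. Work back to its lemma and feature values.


underlying: poap-rm-n
TOR=du - signalled by the affix -n
NUM=fe - signalled by the affix -rm
check: poaprmn -> poprmn
lemma: poap; TOR=du; NUM=fe


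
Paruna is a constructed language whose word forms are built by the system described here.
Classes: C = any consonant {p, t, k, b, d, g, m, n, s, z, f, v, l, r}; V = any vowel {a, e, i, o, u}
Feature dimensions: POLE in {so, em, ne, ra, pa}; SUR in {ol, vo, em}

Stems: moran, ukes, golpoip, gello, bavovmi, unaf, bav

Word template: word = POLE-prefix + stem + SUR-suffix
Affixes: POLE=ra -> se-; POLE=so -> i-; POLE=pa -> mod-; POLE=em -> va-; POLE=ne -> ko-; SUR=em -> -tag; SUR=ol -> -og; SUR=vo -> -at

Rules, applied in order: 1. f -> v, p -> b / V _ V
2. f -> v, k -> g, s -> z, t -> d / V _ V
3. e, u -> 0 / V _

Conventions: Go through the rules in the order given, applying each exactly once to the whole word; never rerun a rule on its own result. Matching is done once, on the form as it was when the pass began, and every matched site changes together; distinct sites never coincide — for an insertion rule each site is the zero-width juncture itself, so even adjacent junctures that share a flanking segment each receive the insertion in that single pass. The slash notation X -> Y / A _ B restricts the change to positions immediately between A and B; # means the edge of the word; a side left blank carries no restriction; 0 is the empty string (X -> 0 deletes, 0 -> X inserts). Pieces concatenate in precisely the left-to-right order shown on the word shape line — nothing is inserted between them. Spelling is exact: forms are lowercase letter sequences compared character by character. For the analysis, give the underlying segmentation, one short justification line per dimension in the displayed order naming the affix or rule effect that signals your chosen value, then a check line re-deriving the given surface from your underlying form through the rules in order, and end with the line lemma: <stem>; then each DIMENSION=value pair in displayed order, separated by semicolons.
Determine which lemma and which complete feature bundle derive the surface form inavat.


underlying: i-unaf-at
POLE=so - signalled by the affix i-
SUR=vo - signalled by the affix -at
check: iunafat -> iunavat -> iunavat -> inavat
lemma: unaf; POLE=so; SUR=vo


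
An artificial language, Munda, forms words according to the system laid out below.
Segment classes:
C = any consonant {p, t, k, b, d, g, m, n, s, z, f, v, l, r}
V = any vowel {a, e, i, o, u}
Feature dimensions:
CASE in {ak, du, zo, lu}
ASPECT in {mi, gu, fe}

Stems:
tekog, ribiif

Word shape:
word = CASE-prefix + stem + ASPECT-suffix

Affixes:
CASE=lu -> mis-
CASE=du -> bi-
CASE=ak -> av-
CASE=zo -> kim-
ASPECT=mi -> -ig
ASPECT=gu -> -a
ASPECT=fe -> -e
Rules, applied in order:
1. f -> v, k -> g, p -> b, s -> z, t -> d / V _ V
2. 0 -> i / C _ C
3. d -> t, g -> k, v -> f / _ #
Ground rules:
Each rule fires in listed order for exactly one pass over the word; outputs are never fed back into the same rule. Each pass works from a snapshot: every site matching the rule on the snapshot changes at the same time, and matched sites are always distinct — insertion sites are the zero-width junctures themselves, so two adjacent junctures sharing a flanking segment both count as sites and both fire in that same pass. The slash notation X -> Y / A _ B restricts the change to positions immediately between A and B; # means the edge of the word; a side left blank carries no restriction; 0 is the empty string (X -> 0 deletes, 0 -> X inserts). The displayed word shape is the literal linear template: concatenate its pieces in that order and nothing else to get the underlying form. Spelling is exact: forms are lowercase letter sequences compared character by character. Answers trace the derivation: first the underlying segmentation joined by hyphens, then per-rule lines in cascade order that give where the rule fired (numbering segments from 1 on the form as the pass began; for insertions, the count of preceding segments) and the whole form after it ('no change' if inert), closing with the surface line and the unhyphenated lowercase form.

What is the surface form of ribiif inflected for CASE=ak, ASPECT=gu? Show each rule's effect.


underlying: av-ribiif-a
1. f -> v, k -> g, p -> b, s -> z, t -> d / V _ V: fires at position(s) 8: avribiiva
2. 0 -> i / C _ C: inserts after position(s) 2: aviribiiva
3. d -> t, g -> k, v -> f / _ #: no change
surface: aviribiiva


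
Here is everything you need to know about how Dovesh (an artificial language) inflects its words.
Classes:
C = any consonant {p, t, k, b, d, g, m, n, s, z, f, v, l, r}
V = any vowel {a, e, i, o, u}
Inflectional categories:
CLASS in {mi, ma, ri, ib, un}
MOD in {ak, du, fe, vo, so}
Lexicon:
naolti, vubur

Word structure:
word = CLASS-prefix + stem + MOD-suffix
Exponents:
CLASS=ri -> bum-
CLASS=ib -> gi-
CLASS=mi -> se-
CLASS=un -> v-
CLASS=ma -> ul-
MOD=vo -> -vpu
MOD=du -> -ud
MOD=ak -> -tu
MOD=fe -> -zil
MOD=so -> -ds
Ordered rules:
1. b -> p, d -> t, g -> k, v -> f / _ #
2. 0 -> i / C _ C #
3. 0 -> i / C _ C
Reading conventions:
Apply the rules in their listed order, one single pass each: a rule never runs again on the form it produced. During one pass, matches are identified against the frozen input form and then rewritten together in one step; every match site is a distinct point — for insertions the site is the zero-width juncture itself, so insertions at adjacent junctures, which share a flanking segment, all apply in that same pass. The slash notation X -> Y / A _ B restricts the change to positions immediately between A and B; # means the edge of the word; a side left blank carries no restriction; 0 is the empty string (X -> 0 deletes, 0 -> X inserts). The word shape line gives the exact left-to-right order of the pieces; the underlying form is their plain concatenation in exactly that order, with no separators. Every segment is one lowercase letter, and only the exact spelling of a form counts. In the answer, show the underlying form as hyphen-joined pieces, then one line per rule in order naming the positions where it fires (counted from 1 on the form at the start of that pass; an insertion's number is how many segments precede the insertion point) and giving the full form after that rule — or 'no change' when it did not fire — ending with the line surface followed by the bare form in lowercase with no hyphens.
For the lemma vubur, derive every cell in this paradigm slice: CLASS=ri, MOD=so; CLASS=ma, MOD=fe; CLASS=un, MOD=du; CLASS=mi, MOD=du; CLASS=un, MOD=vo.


cell CLASS=ri, MOD=so:
underlying: bum-vubur-ds
1. b -> p, d -> t, g -> k, v -> f / _ #: no change
2. 0 -> i / C _ C #: inserts after position(s) 9: bumvuburdis
3. 0 -> i / C _ C: inserts after position(s) 3, 8: bumivuburidis
surface: bumivuburidis

cell CLASS=ma, MOD=fe:
underlying: ul-vubur-zil
1. b -> p, d -> t, g -> k, v -> f / _ #: no change
2. 0 -> i / C _ C #: no change
3. 0 -> i / C _ C: inserts after position(s) 2, 7: ulivuburizil
surface: ulivuburizil

cell CLASS=un, MOD=du:
underlying: v-vubur-ud
1. b -> p, d -> t, g -> k, v -> f / _ #: fires at position(s) 8: vvuburut
2. 0 -> i / C _ C #: no change
3. 0 -> i / C _ C: inserts after position(s) 1: vivuburut
surface: vivuburut

cell CLASS=mi, MOD=du:
underlying: se-vubur-ud
1. b -> p, d -> t, g -> k, v -> f / _ #: fires at position(s) 9: sevuburut
2. 0 -> i / C _ C #: no change
3. 0 -> i / C _ C: no change
surface: sevuburut

cell CLASS=un, MOD=vo:
underlying: v-vubur-vpu
1. b -> p, d -> t, g -> k, v -> f / _ #: no change
2. 0 -> i / C _ C #: no change
3. 0 -> i / C _ C: inserts after position(s) 1, 6, 7: vivuburivipu
surface: vivuburivipu


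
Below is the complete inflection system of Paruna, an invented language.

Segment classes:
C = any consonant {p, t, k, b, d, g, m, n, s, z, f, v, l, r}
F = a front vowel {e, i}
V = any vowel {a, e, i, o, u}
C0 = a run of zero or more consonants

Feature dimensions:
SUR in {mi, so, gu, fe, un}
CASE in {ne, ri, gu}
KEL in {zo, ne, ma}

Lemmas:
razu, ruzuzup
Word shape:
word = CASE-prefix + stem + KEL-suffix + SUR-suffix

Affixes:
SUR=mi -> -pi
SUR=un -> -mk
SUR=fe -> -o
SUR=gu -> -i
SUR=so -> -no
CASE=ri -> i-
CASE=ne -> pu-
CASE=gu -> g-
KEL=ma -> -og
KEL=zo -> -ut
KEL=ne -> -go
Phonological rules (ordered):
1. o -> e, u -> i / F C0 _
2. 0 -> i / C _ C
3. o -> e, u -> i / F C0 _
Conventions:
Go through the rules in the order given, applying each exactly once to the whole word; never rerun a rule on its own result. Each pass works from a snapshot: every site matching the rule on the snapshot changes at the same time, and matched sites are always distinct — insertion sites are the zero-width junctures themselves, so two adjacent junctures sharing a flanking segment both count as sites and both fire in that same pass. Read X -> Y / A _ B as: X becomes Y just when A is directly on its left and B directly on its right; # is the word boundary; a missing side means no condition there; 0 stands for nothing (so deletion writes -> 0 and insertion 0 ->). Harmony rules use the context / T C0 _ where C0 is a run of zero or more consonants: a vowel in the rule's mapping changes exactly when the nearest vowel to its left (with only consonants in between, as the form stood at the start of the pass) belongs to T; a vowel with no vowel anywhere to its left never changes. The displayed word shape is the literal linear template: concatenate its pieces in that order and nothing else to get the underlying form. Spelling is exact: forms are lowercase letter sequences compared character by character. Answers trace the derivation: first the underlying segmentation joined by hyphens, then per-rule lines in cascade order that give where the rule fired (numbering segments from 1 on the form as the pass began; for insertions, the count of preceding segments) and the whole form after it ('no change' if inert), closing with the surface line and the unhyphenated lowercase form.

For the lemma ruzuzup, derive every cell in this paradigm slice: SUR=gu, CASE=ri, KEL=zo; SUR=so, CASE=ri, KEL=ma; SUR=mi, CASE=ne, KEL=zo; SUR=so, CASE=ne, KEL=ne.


cell SUR=gu, CASE=ri, KEL=zo:
underlying: i-ruzuzup-ut-i
1. o -> e, u -> i / F C0 _: fires at position(s) 3: irizuzuputi
2. 0 -> i / C _ C: no change
3. o -> e, u -> i / F C0 _: fires at position(s) 5: irizizuputi
surface: irizizuputi

cell SUR=so, CASE=ri, KEL=ma:
underlying: i-ruzuzup-og-no
1. o -> e, u -> i / F C0 _: fires at position(s) 3: irizuzupogno
2. 0 -> i / C _ C: inserts after position(s) 10: irizuzupogino
3. o -> e, u -> i / F C0 _: fires at position(s) 5, 13: irizizupogine
surface: irizizupogine

cell SUR=mi, CASE=ne, KEL=zo:
underlying: pu-ruzuzup-ut-pi
1. o -> e, u -> i / F C0 _: no change
2. 0 -> i / C _ C: inserts after position(s) 11: puruzuzuputipi
3. o -> e, u -> i / F C0 _: no change
surface: puruzuzuputipi

cell SUR=so, CASE=ne, KEL=ne:
underlying: pu-ruzuzup-go-no
1. o -> e, u -> i / F C0 _: no change
2. 0 -> i / C _ C: inserts after position(s) 9: puruzuzupigono
3. o -> e, u -> i / F C0 _: fires at position(s) 12: puruzuzupigeno
surface: puruzuzupigeno


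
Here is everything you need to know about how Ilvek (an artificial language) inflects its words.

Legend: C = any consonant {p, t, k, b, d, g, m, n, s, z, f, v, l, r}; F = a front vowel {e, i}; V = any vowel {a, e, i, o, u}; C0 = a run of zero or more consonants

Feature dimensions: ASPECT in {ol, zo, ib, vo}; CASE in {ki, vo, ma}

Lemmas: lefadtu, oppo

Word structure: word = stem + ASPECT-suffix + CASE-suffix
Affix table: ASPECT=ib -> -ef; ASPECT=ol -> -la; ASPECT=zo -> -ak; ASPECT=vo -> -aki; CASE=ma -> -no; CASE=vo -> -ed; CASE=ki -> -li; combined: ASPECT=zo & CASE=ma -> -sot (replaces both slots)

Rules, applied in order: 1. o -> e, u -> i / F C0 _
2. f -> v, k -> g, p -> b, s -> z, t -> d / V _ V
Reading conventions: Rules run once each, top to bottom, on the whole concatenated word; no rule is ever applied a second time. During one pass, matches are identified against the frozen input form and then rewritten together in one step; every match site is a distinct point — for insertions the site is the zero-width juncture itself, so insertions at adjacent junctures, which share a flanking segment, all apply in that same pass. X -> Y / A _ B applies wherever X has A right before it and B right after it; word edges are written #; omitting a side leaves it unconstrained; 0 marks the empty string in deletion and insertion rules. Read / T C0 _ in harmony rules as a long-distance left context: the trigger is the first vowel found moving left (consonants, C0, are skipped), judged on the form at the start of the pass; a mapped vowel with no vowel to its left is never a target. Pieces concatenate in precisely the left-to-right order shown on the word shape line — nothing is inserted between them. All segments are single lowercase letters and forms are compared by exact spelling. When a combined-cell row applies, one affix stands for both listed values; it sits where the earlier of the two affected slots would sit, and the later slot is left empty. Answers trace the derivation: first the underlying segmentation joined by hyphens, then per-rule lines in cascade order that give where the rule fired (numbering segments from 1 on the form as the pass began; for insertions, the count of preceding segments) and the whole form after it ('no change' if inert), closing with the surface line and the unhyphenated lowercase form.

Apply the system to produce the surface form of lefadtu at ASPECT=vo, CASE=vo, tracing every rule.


underlying: lefadtu-aki-ed
1. o -> e, u -> i / F C0 _: no change
2. f -> v, k -> g, p -> b, s -> z, t -> d / V _ V: fires at position(s) 3, 9: levadtuagied
surface: levadtuagied


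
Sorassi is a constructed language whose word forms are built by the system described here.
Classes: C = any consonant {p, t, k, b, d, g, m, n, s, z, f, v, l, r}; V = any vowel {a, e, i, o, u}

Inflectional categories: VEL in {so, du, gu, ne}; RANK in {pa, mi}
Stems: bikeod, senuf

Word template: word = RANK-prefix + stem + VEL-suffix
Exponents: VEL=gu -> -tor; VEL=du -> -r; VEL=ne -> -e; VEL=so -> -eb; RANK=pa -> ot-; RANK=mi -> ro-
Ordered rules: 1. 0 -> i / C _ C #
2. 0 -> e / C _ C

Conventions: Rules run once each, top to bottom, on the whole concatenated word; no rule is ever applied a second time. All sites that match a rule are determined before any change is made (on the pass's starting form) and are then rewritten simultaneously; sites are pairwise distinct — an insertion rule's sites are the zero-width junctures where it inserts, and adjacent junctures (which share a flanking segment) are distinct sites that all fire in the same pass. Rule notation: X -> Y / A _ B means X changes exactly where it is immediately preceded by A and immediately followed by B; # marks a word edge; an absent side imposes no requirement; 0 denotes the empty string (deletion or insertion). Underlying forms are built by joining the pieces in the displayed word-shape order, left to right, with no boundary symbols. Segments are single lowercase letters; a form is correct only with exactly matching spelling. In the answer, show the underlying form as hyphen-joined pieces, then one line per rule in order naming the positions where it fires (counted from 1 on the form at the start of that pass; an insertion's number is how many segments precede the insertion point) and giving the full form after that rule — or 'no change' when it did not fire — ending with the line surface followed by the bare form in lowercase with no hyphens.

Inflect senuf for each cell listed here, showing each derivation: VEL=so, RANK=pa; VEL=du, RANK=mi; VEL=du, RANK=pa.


cell VEL=so, RANK=pa:
underlying: ot-senuf-eb
1. 0 -> i / C _ C #: no change
2. 0 -> e / C _ C: inserts after position(s) 2: otesenufeb
surface: otesenufeb

cell VEL=du, RANK=mi:
underlying: ro-senuf-r
1. 0 -> i / C _ C #: inserts after position(s) 7: rosenufir
2. 0 -> e / C _ C: no change
surface: rosenufir

cell VEL=du, RANK=pa:
underlying: ot-senuf-r
1. 0 -> i / C _ C #: inserts after position(s) 7: otsenufir
2. 0 -> e / C _ C: inserts after position(s) 2: otesenufir
surface: otesenufir


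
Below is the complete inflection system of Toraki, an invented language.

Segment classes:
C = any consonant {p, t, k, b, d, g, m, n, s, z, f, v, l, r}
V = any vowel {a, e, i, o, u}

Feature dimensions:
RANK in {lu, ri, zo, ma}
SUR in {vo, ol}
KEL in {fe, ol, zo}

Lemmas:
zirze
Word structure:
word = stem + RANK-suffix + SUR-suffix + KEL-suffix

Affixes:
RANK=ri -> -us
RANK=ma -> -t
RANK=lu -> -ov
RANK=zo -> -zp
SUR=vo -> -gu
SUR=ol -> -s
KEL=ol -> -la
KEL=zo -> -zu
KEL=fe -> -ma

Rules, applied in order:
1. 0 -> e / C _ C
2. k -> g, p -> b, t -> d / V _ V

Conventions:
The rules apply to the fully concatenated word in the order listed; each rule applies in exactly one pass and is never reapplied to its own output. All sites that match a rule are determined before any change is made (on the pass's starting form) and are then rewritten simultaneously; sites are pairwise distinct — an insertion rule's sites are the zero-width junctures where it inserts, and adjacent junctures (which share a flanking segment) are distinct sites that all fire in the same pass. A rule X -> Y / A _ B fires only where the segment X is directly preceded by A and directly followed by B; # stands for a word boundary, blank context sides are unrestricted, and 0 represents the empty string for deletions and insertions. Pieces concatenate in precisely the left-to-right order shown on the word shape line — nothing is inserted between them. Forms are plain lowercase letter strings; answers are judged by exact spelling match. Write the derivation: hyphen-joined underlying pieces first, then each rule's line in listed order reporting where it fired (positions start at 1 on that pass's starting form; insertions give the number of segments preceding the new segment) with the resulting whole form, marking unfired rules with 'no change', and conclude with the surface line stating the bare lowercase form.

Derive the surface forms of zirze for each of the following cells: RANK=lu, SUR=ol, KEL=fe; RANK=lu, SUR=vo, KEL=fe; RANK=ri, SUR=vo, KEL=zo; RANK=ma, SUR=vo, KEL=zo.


cell RANK=lu, SUR=ol, KEL=fe:
underlying: zirze-ov-s-ma
1. 0 -> e / C _ C: inserts after position(s) 3, 7, 8: zirezeovesema
2. k -> g, p -> b, t -> d / V _ V: no change
surface: zirezeovesema

cell RANK=lu, SUR=vo, KEL=fe:
underlying: zirze-ov-gu-ma
1. 0 -> e / C _ C: inserts after position(s) 3, 7: zirezeoveguma
2. k -> g, p -> b, t -> d / V _ V: no change
surface: zirezeoveguma

cell RANK=ri, SUR=vo, KEL=zo:
underlying: zirze-us-gu-zu
1. 0 -> e / C _ C: inserts after position(s) 3, 7: zirezeuseguzu
2. k -> g, p -> b, t -> d / V _ V: no change
surface: zirezeuseguzu

cell RANK=ma, SUR=vo, KEL=zo:
underlying: zirze-t-gu-zu
1. 0 -> e / C _ C: inserts after position(s) 3, 6: zirezeteguzu
2. k -> g, p -> b, t -> d / V _ V: fires at position(s) 7: zirezedeguzu
surface: zirezedeguzu


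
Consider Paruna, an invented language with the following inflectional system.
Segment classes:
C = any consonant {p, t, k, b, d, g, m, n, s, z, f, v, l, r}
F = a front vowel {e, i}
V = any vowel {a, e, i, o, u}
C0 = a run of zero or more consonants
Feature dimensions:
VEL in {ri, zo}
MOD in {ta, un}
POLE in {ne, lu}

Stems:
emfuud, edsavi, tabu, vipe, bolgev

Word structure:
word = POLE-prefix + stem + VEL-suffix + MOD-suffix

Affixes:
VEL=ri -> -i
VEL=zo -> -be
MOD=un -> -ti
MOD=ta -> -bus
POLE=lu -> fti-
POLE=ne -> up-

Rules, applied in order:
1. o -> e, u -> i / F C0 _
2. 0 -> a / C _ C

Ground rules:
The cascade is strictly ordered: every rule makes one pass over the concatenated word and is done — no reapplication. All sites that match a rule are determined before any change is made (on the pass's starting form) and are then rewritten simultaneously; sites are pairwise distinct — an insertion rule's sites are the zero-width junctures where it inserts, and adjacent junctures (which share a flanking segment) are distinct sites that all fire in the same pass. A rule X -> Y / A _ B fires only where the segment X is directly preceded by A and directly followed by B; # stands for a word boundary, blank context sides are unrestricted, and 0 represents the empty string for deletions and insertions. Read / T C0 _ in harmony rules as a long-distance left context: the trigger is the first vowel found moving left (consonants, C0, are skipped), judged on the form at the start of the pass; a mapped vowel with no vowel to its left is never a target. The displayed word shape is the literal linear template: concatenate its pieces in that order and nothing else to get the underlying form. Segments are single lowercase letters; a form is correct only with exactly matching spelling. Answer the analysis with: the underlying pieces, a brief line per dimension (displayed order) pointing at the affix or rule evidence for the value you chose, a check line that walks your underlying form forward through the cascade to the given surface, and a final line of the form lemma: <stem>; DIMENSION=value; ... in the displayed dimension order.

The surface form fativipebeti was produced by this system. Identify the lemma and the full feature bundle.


underlying: fti-vipe-be-ti
VEL=zo - signalled by the affix -be
MOD=un - signalled by the affix -ti
POLE=lu - signalled by the affix fti-
check: ftivipebeti -> ftivipebeti -> fativipebeti
lemma: vipe; VEL=zo; MOD=un; POLE=lu


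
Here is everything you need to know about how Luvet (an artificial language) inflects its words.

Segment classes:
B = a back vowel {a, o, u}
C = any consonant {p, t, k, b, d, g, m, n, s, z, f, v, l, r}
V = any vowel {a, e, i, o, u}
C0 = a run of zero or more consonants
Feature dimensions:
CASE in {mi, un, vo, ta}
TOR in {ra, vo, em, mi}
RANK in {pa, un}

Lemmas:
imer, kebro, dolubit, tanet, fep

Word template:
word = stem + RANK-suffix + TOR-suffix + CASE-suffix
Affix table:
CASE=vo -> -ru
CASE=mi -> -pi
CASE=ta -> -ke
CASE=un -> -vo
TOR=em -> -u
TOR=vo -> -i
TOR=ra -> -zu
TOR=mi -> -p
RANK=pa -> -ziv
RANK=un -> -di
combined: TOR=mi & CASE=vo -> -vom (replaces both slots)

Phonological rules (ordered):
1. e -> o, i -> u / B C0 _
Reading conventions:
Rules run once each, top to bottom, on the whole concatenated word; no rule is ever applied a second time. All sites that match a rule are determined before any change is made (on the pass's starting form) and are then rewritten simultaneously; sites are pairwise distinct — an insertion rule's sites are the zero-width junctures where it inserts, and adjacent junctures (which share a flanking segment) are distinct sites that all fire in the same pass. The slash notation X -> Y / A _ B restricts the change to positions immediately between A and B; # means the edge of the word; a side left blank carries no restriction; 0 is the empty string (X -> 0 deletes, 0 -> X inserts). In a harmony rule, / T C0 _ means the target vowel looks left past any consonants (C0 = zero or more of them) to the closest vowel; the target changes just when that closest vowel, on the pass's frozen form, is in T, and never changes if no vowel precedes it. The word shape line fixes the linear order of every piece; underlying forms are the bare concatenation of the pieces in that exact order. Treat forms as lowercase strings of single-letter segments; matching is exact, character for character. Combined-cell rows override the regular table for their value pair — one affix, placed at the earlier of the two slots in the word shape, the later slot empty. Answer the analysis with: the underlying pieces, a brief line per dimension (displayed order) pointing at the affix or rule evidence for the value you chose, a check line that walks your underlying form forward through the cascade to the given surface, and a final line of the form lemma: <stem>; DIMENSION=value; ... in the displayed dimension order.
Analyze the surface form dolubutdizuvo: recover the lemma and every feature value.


underlying: dolubit-di-zu-vo
CASE=un - signalled by the affix -vo
TOR=ra - signalled by the affix -zu
RANK=un - signalled by the affix -di
check: dolubitdizuvo -> dolubutdizuvo
lemma: dolubit; CASE=un; TOR=ra; RANK=un
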